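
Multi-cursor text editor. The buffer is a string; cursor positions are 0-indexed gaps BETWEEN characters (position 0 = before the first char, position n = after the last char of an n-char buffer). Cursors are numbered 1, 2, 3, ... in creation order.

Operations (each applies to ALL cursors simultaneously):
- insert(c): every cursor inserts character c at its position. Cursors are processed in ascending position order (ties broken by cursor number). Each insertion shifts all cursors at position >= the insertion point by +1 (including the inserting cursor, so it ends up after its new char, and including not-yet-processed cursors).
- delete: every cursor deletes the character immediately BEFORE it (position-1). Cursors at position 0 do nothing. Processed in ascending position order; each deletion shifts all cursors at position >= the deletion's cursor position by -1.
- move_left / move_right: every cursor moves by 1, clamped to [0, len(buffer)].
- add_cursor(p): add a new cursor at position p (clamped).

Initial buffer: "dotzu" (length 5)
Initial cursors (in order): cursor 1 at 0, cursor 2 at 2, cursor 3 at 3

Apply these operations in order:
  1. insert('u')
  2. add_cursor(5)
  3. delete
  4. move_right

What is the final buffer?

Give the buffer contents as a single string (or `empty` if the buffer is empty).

Answer: dozu

Derivation:
After op 1 (insert('u')): buffer="udoutuzu" (len 8), cursors c1@1 c2@4 c3@6, authorship 1..2.3..
After op 2 (add_cursor(5)): buffer="udoutuzu" (len 8), cursors c1@1 c2@4 c4@5 c3@6, authorship 1..2.3..
After op 3 (delete): buffer="dozu" (len 4), cursors c1@0 c2@2 c3@2 c4@2, authorship ....
After op 4 (move_right): buffer="dozu" (len 4), cursors c1@1 c2@3 c3@3 c4@3, authorship ....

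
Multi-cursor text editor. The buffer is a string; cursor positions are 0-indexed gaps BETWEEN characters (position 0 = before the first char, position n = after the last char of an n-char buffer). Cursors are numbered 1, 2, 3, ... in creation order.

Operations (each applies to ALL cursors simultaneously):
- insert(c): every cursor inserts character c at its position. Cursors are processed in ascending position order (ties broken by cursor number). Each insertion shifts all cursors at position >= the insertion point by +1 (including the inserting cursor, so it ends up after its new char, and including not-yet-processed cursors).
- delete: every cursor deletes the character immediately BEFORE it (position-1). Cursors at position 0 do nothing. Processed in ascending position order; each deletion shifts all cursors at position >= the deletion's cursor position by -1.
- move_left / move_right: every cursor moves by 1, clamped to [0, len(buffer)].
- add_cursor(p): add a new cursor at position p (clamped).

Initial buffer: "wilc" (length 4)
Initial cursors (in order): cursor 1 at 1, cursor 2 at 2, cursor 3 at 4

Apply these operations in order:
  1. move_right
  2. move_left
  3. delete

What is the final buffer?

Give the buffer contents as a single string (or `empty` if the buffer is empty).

Answer: c

Derivation:
After op 1 (move_right): buffer="wilc" (len 4), cursors c1@2 c2@3 c3@4, authorship ....
After op 2 (move_left): buffer="wilc" (len 4), cursors c1@1 c2@2 c3@3, authorship ....
After op 3 (delete): buffer="c" (len 1), cursors c1@0 c2@0 c3@0, authorship .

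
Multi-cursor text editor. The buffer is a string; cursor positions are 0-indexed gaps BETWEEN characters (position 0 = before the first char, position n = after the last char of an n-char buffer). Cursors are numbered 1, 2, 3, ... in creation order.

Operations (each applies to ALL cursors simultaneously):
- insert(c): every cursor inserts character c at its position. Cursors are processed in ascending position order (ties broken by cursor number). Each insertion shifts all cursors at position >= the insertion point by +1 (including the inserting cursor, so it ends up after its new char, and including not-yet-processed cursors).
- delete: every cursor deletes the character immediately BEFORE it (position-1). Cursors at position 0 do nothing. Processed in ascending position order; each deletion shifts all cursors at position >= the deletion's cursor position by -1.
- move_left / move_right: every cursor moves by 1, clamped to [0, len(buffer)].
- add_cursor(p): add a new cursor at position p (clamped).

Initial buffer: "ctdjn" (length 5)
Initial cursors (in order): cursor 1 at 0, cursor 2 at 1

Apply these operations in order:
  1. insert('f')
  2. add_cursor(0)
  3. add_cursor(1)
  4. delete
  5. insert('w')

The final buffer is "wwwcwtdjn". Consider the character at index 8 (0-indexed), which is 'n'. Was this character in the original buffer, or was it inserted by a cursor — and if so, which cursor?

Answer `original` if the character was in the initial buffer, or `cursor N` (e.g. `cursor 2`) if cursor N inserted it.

Answer: original

Derivation:
After op 1 (insert('f')): buffer="fcftdjn" (len 7), cursors c1@1 c2@3, authorship 1.2....
After op 2 (add_cursor(0)): buffer="fcftdjn" (len 7), cursors c3@0 c1@1 c2@3, authorship 1.2....
After op 3 (add_cursor(1)): buffer="fcftdjn" (len 7), cursors c3@0 c1@1 c4@1 c2@3, authorship 1.2....
After op 4 (delete): buffer="ctdjn" (len 5), cursors c1@0 c3@0 c4@0 c2@1, authorship .....
After op 5 (insert('w')): buffer="wwwcwtdjn" (len 9), cursors c1@3 c3@3 c4@3 c2@5, authorship 134.2....
Authorship (.=original, N=cursor N): 1 3 4 . 2 . . . .
Index 8: author = original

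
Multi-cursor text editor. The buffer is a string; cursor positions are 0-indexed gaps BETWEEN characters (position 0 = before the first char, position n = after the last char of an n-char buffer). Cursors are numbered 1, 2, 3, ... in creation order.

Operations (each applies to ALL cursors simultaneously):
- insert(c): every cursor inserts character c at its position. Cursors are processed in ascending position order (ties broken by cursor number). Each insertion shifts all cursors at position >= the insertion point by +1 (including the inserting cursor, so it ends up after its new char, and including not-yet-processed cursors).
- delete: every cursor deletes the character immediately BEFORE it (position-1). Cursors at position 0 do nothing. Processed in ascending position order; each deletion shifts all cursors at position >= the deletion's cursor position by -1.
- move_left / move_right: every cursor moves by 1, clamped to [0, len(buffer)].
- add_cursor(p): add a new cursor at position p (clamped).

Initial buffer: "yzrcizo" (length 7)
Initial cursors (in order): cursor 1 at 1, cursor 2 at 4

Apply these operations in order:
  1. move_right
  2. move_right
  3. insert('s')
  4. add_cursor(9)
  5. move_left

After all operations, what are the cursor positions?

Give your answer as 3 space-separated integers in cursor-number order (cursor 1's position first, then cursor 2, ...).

After op 1 (move_right): buffer="yzrcizo" (len 7), cursors c1@2 c2@5, authorship .......
After op 2 (move_right): buffer="yzrcizo" (len 7), cursors c1@3 c2@6, authorship .......
After op 3 (insert('s')): buffer="yzrscizso" (len 9), cursors c1@4 c2@8, authorship ...1...2.
After op 4 (add_cursor(9)): buffer="yzrscizso" (len 9), cursors c1@4 c2@8 c3@9, authorship ...1...2.
After op 5 (move_left): buffer="yzrscizso" (len 9), cursors c1@3 c2@7 c3@8, authorship ...1...2.

Answer: 3 7 8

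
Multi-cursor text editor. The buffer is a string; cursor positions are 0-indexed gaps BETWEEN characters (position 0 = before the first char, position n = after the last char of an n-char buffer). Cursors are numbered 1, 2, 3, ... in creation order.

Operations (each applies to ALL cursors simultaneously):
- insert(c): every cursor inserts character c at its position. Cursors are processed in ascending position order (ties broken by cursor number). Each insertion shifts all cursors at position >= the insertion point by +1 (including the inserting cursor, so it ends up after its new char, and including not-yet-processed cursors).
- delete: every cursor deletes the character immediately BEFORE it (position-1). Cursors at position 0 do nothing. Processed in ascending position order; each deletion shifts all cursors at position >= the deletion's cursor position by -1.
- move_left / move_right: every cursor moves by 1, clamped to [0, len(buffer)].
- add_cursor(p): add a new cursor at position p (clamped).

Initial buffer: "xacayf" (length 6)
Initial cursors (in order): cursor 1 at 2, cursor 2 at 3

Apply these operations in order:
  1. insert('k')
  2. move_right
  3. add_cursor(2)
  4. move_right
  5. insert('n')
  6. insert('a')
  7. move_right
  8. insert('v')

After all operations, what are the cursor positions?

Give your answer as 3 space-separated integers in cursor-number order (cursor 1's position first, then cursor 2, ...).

Answer: 12 17 7

Derivation:
After op 1 (insert('k')): buffer="xakckayf" (len 8), cursors c1@3 c2@5, authorship ..1.2...
After op 2 (move_right): buffer="xakckayf" (len 8), cursors c1@4 c2@6, authorship ..1.2...
After op 3 (add_cursor(2)): buffer="xakckayf" (len 8), cursors c3@2 c1@4 c2@6, authorship ..1.2...
After op 4 (move_right): buffer="xakckayf" (len 8), cursors c3@3 c1@5 c2@7, authorship ..1.2...
After op 5 (insert('n')): buffer="xakncknaynf" (len 11), cursors c3@4 c1@7 c2@10, authorship ..13.21..2.
After op 6 (insert('a')): buffer="xaknacknaaynaf" (len 14), cursors c3@5 c1@9 c2@13, authorship ..133.211..22.
After op 7 (move_right): buffer="xaknacknaaynaf" (len 14), cursors c3@6 c1@10 c2@14, authorship ..133.211..22.
After op 8 (insert('v')): buffer="xaknacvknaavynafv" (len 17), cursors c3@7 c1@12 c2@17, authorship ..133.3211.1.22.2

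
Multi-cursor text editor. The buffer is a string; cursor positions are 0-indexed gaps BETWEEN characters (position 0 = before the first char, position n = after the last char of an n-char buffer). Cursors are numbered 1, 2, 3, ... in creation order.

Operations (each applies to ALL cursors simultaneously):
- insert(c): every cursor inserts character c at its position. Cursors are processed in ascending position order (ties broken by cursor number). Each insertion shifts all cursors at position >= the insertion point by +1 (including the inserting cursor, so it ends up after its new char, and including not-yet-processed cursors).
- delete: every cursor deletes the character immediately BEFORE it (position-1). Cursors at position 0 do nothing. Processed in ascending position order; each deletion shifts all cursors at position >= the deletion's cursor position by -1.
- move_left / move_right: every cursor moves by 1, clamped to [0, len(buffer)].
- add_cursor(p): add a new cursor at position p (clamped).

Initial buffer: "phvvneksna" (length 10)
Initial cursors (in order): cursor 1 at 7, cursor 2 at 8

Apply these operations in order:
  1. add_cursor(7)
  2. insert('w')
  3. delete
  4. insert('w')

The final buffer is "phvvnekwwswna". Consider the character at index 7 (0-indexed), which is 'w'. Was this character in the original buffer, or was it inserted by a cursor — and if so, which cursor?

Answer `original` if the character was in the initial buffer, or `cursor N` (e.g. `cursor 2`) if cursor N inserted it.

Answer: cursor 1

Derivation:
After op 1 (add_cursor(7)): buffer="phvvneksna" (len 10), cursors c1@7 c3@7 c2@8, authorship ..........
After op 2 (insert('w')): buffer="phvvnekwwswna" (len 13), cursors c1@9 c3@9 c2@11, authorship .......13.2..
After op 3 (delete): buffer="phvvneksna" (len 10), cursors c1@7 c3@7 c2@8, authorship ..........
After op 4 (insert('w')): buffer="phvvnekwwswna" (len 13), cursors c1@9 c3@9 c2@11, authorship .......13.2..
Authorship (.=original, N=cursor N): . . . . . . . 1 3 . 2 . .
Index 7: author = 1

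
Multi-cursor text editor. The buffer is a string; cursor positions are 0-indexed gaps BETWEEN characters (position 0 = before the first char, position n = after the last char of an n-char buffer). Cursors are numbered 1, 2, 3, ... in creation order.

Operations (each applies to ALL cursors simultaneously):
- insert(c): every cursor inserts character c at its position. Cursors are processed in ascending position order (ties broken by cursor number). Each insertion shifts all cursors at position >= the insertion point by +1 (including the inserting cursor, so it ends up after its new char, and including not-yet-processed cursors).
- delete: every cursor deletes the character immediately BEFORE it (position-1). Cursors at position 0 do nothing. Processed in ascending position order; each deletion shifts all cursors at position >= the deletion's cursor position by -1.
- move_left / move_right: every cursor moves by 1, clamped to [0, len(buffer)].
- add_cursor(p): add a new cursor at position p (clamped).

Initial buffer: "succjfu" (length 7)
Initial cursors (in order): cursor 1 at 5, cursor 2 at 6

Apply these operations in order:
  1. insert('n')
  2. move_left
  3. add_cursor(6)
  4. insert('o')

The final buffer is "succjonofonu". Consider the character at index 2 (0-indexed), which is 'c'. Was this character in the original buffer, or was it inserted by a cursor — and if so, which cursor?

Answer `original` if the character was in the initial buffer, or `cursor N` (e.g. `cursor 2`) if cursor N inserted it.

Answer: original

Derivation:
After op 1 (insert('n')): buffer="succjnfnu" (len 9), cursors c1@6 c2@8, authorship .....1.2.
After op 2 (move_left): buffer="succjnfnu" (len 9), cursors c1@5 c2@7, authorship .....1.2.
After op 3 (add_cursor(6)): buffer="succjnfnu" (len 9), cursors c1@5 c3@6 c2@7, authorship .....1.2.
After op 4 (insert('o')): buffer="succjonofonu" (len 12), cursors c1@6 c3@8 c2@10, authorship .....113.22.
Authorship (.=original, N=cursor N): . . . . . 1 1 3 . 2 2 .
Index 2: author = original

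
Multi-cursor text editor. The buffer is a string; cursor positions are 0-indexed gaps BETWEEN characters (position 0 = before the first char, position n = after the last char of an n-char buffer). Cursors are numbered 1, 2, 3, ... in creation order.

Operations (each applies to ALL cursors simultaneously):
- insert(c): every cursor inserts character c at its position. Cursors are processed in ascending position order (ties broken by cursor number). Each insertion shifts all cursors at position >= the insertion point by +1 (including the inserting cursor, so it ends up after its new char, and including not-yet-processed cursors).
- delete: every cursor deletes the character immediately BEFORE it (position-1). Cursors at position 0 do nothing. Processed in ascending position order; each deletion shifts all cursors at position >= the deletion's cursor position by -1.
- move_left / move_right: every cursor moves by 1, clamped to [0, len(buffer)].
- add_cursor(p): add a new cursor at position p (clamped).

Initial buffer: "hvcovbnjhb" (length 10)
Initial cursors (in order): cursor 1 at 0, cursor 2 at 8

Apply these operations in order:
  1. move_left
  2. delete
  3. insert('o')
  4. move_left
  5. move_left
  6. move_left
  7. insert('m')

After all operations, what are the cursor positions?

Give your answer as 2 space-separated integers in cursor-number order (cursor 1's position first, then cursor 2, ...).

After op 1 (move_left): buffer="hvcovbnjhb" (len 10), cursors c1@0 c2@7, authorship ..........
After op 2 (delete): buffer="hvcovbjhb" (len 9), cursors c1@0 c2@6, authorship .........
After op 3 (insert('o')): buffer="ohvcovbojhb" (len 11), cursors c1@1 c2@8, authorship 1......2...
After op 4 (move_left): buffer="ohvcovbojhb" (len 11), cursors c1@0 c2@7, authorship 1......2...
After op 5 (move_left): buffer="ohvcovbojhb" (len 11), cursors c1@0 c2@6, authorship 1......2...
After op 6 (move_left): buffer="ohvcovbojhb" (len 11), cursors c1@0 c2@5, authorship 1......2...
After op 7 (insert('m')): buffer="mohvcomvbojhb" (len 13), cursors c1@1 c2@7, authorship 11....2..2...

Answer: 1 7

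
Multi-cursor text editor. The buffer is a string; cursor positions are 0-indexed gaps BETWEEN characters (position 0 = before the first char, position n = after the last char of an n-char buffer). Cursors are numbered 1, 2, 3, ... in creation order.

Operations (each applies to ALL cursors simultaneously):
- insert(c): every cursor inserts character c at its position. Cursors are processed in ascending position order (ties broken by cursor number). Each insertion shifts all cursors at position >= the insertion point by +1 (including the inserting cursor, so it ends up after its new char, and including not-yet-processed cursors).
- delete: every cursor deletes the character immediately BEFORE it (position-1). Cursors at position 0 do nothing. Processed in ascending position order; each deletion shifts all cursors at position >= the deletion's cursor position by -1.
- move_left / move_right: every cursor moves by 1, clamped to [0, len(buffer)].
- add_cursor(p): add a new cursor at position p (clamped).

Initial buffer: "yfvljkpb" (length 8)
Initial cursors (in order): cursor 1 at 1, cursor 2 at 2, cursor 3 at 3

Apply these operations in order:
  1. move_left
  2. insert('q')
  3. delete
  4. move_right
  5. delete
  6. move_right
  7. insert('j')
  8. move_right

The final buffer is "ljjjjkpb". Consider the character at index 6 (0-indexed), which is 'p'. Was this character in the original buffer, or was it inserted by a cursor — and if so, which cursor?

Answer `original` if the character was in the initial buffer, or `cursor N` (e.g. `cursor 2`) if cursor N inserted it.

Answer: original

Derivation:
After op 1 (move_left): buffer="yfvljkpb" (len 8), cursors c1@0 c2@1 c3@2, authorship ........
After op 2 (insert('q')): buffer="qyqfqvljkpb" (len 11), cursors c1@1 c2@3 c3@5, authorship 1.2.3......
After op 3 (delete): buffer="yfvljkpb" (len 8), cursors c1@0 c2@1 c3@2, authorship ........
After op 4 (move_right): buffer="yfvljkpb" (len 8), cursors c1@1 c2@2 c3@3, authorship ........
After op 5 (delete): buffer="ljkpb" (len 5), cursors c1@0 c2@0 c3@0, authorship .....
After op 6 (move_right): buffer="ljkpb" (len 5), cursors c1@1 c2@1 c3@1, authorship .....
After op 7 (insert('j')): buffer="ljjjjkpb" (len 8), cursors c1@4 c2@4 c3@4, authorship .123....
After op 8 (move_right): buffer="ljjjjkpb" (len 8), cursors c1@5 c2@5 c3@5, authorship .123....
Authorship (.=original, N=cursor N): . 1 2 3 . . . .
Index 6: author = original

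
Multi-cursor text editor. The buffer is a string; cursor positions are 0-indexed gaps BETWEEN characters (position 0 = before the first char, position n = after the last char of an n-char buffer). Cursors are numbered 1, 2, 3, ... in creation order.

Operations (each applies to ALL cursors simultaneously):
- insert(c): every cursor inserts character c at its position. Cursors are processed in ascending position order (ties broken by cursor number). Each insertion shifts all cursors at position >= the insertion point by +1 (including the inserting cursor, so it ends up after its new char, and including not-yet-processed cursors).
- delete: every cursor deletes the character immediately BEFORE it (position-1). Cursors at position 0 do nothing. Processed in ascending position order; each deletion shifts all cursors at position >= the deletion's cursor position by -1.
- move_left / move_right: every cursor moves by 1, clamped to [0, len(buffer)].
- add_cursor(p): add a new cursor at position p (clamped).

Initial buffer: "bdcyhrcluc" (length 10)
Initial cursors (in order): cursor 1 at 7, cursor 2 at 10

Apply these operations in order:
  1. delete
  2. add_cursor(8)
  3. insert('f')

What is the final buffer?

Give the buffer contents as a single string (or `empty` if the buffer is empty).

Answer: bdcyhrfluff

Derivation:
After op 1 (delete): buffer="bdcyhrlu" (len 8), cursors c1@6 c2@8, authorship ........
After op 2 (add_cursor(8)): buffer="bdcyhrlu" (len 8), cursors c1@6 c2@8 c3@8, authorship ........
After op 3 (insert('f')): buffer="bdcyhrfluff" (len 11), cursors c1@7 c2@11 c3@11, authorship ......1..23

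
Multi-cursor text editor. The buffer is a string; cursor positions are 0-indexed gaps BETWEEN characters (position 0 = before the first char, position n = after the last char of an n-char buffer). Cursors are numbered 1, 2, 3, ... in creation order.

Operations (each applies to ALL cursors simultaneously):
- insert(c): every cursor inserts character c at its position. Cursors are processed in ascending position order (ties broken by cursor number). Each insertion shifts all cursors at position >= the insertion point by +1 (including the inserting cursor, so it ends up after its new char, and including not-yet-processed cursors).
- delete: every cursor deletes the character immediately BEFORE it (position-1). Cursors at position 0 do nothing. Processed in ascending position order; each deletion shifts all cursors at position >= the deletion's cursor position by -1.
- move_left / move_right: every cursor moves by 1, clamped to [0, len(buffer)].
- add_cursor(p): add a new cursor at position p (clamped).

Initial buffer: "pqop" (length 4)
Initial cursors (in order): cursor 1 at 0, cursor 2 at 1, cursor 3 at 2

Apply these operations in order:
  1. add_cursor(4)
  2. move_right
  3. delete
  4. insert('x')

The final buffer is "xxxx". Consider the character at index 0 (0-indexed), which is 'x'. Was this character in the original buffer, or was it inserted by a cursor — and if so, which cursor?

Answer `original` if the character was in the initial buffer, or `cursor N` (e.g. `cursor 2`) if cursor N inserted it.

After op 1 (add_cursor(4)): buffer="pqop" (len 4), cursors c1@0 c2@1 c3@2 c4@4, authorship ....
After op 2 (move_right): buffer="pqop" (len 4), cursors c1@1 c2@2 c3@3 c4@4, authorship ....
After op 3 (delete): buffer="" (len 0), cursors c1@0 c2@0 c3@0 c4@0, authorship 
After op 4 (insert('x')): buffer="xxxx" (len 4), cursors c1@4 c2@4 c3@4 c4@4, authorship 1234
Authorship (.=original, N=cursor N): 1 2 3 4
Index 0: author = 1

Answer: cursor 1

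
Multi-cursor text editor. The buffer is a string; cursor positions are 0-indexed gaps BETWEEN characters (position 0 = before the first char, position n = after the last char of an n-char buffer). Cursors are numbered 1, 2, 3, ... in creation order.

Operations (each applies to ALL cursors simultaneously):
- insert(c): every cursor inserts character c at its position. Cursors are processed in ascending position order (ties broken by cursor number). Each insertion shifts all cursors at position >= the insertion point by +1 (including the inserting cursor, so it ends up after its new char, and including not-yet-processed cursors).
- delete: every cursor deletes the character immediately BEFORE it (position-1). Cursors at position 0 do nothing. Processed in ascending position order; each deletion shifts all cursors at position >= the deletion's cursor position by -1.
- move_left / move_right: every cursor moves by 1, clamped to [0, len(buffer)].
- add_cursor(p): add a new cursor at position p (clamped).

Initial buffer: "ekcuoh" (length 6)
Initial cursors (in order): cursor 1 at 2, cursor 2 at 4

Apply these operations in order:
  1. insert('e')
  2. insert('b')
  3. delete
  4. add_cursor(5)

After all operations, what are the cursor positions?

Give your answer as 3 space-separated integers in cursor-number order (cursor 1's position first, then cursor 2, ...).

Answer: 3 6 5

Derivation:
After op 1 (insert('e')): buffer="ekecueoh" (len 8), cursors c1@3 c2@6, authorship ..1..2..
After op 2 (insert('b')): buffer="ekebcueboh" (len 10), cursors c1@4 c2@8, authorship ..11..22..
After op 3 (delete): buffer="ekecueoh" (len 8), cursors c1@3 c2@6, authorship ..1..2..
After op 4 (add_cursor(5)): buffer="ekecueoh" (len 8), cursors c1@3 c3@5 c2@6, authorship ..1..2..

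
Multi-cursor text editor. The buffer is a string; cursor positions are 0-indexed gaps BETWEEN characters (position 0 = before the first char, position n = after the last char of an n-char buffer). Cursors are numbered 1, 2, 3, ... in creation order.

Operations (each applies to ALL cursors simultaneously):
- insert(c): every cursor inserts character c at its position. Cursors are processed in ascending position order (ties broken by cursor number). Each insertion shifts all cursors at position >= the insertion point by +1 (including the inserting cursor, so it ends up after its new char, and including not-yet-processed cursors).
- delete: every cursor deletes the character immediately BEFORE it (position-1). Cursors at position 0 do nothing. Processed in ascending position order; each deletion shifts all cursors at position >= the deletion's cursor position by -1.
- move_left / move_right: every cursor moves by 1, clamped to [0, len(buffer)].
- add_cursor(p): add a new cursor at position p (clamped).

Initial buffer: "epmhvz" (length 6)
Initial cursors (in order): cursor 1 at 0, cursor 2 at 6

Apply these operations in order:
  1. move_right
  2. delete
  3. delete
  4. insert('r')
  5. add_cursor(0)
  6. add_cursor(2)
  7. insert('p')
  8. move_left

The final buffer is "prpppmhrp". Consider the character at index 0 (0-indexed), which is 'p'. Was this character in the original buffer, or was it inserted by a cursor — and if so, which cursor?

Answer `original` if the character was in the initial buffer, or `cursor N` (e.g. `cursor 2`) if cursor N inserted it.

Answer: cursor 3

Derivation:
After op 1 (move_right): buffer="epmhvz" (len 6), cursors c1@1 c2@6, authorship ......
After op 2 (delete): buffer="pmhv" (len 4), cursors c1@0 c2@4, authorship ....
After op 3 (delete): buffer="pmh" (len 3), cursors c1@0 c2@3, authorship ...
After op 4 (insert('r')): buffer="rpmhr" (len 5), cursors c1@1 c2@5, authorship 1...2
After op 5 (add_cursor(0)): buffer="rpmhr" (len 5), cursors c3@0 c1@1 c2@5, authorship 1...2
After op 6 (add_cursor(2)): buffer="rpmhr" (len 5), cursors c3@0 c1@1 c4@2 c2@5, authorship 1...2
After op 7 (insert('p')): buffer="prpppmhrp" (len 9), cursors c3@1 c1@3 c4@5 c2@9, authorship 311.4..22
After op 8 (move_left): buffer="prpppmhrp" (len 9), cursors c3@0 c1@2 c4@4 c2@8, authorship 311.4..22
Authorship (.=original, N=cursor N): 3 1 1 . 4 . . 2 2
Index 0: author = 3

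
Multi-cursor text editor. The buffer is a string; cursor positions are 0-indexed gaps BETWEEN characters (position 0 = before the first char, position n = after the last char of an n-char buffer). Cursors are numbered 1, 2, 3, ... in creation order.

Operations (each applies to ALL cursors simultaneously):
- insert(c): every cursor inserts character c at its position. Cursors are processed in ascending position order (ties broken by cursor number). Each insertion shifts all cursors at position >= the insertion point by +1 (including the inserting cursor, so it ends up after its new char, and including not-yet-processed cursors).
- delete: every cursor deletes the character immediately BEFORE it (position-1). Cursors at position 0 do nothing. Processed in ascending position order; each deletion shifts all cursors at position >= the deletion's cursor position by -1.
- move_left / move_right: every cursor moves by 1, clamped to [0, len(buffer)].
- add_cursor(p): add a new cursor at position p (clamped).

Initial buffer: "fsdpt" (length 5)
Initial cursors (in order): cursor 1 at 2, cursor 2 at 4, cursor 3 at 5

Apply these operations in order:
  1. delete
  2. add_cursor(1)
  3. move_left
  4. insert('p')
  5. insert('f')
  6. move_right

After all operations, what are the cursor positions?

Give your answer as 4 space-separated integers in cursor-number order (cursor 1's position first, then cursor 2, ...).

After op 1 (delete): buffer="fd" (len 2), cursors c1@1 c2@2 c3@2, authorship ..
After op 2 (add_cursor(1)): buffer="fd" (len 2), cursors c1@1 c4@1 c2@2 c3@2, authorship ..
After op 3 (move_left): buffer="fd" (len 2), cursors c1@0 c4@0 c2@1 c3@1, authorship ..
After op 4 (insert('p')): buffer="ppfppd" (len 6), cursors c1@2 c4@2 c2@5 c3@5, authorship 14.23.
After op 5 (insert('f')): buffer="ppfffppffd" (len 10), cursors c1@4 c4@4 c2@9 c3@9, authorship 1414.2323.
After op 6 (move_right): buffer="ppfffppffd" (len 10), cursors c1@5 c4@5 c2@10 c3@10, authorship 1414.2323.

Answer: 5 10 10 5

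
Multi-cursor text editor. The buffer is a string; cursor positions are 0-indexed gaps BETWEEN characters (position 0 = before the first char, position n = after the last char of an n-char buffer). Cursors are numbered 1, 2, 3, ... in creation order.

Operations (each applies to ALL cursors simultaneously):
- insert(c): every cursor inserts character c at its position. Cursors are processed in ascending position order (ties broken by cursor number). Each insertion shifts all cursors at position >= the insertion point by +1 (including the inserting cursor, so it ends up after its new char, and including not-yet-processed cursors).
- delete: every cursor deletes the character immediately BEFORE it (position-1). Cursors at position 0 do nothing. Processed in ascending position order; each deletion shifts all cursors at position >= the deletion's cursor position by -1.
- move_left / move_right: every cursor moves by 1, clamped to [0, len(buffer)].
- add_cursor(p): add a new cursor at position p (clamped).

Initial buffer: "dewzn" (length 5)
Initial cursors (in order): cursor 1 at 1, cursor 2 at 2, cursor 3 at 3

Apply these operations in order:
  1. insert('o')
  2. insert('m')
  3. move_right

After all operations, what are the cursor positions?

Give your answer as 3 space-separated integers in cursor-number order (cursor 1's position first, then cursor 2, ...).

Answer: 4 7 10

Derivation:
After op 1 (insert('o')): buffer="doeowozn" (len 8), cursors c1@2 c2@4 c3@6, authorship .1.2.3..
After op 2 (insert('m')): buffer="domeomwomzn" (len 11), cursors c1@3 c2@6 c3@9, authorship .11.22.33..
After op 3 (move_right): buffer="domeomwomzn" (len 11), cursors c1@4 c2@7 c3@10, authorship .11.22.33..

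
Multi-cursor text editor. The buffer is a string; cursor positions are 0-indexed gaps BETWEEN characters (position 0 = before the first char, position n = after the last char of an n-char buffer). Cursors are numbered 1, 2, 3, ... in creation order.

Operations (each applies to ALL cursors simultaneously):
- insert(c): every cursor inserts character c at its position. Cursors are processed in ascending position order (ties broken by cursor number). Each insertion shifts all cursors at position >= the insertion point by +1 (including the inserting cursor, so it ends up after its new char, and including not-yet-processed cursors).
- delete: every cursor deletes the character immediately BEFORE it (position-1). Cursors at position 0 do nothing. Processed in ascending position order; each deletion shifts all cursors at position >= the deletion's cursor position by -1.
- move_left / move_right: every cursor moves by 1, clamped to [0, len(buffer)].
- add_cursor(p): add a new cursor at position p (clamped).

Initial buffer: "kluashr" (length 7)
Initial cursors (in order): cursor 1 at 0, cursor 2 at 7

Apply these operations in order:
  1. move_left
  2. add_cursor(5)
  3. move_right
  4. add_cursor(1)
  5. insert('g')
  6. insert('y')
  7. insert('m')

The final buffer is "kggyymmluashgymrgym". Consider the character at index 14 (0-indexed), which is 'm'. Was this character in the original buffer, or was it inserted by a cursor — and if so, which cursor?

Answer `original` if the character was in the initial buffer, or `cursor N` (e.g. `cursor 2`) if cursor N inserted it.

Answer: cursor 3

Derivation:
After op 1 (move_left): buffer="kluashr" (len 7), cursors c1@0 c2@6, authorship .......
After op 2 (add_cursor(5)): buffer="kluashr" (len 7), cursors c1@0 c3@5 c2@6, authorship .......
After op 3 (move_right): buffer="kluashr" (len 7), cursors c1@1 c3@6 c2@7, authorship .......
After op 4 (add_cursor(1)): buffer="kluashr" (len 7), cursors c1@1 c4@1 c3@6 c2@7, authorship .......
After op 5 (insert('g')): buffer="kggluashgrg" (len 11), cursors c1@3 c4@3 c3@9 c2@11, authorship .14.....3.2
After op 6 (insert('y')): buffer="kggyyluashgyrgy" (len 15), cursors c1@5 c4@5 c3@12 c2@15, authorship .1414.....33.22
After op 7 (insert('m')): buffer="kggyymmluashgymrgym" (len 19), cursors c1@7 c4@7 c3@15 c2@19, authorship .141414.....333.222
Authorship (.=original, N=cursor N): . 1 4 1 4 1 4 . . . . . 3 3 3 . 2 2 2
Index 14: author = 3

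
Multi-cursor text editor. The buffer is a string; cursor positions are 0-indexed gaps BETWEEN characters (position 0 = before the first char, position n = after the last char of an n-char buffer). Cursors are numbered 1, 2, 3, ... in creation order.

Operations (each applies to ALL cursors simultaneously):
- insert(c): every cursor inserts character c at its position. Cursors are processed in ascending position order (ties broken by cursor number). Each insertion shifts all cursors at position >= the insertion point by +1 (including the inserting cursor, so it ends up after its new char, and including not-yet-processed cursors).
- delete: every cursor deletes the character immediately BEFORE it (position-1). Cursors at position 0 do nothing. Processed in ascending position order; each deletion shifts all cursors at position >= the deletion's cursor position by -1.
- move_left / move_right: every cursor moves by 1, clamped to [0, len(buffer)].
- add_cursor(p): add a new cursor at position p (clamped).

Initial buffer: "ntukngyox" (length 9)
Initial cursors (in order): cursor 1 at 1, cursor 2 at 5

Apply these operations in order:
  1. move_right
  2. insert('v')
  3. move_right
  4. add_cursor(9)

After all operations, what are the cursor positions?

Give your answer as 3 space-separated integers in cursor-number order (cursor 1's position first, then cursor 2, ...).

Answer: 4 9 9

Derivation:
After op 1 (move_right): buffer="ntukngyox" (len 9), cursors c1@2 c2@6, authorship .........
After op 2 (insert('v')): buffer="ntvukngvyox" (len 11), cursors c1@3 c2@8, authorship ..1....2...
After op 3 (move_right): buffer="ntvukngvyox" (len 11), cursors c1@4 c2@9, authorship ..1....2...
After op 4 (add_cursor(9)): buffer="ntvukngvyox" (len 11), cursors c1@4 c2@9 c3@9, authorship ..1....2...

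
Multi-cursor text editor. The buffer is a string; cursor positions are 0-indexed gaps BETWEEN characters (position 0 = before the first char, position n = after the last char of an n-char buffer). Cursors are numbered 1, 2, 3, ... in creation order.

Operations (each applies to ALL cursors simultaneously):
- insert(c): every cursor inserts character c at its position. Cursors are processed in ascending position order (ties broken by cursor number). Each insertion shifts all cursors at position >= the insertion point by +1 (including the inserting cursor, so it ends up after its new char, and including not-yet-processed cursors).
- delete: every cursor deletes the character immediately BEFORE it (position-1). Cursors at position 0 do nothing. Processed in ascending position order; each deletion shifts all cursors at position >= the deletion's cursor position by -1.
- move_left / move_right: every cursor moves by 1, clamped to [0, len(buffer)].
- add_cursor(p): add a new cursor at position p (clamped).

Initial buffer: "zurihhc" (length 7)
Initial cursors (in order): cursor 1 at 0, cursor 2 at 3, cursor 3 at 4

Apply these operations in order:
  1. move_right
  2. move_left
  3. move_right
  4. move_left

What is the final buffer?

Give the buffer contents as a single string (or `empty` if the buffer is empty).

Answer: zurihhc

Derivation:
After op 1 (move_right): buffer="zurihhc" (len 7), cursors c1@1 c2@4 c3@5, authorship .......
After op 2 (move_left): buffer="zurihhc" (len 7), cursors c1@0 c2@3 c3@4, authorship .......
After op 3 (move_right): buffer="zurihhc" (len 7), cursors c1@1 c2@4 c3@5, authorship .......
After op 4 (move_left): buffer="zurihhc" (len 7), cursors c1@0 c2@3 c3@4, authorship .......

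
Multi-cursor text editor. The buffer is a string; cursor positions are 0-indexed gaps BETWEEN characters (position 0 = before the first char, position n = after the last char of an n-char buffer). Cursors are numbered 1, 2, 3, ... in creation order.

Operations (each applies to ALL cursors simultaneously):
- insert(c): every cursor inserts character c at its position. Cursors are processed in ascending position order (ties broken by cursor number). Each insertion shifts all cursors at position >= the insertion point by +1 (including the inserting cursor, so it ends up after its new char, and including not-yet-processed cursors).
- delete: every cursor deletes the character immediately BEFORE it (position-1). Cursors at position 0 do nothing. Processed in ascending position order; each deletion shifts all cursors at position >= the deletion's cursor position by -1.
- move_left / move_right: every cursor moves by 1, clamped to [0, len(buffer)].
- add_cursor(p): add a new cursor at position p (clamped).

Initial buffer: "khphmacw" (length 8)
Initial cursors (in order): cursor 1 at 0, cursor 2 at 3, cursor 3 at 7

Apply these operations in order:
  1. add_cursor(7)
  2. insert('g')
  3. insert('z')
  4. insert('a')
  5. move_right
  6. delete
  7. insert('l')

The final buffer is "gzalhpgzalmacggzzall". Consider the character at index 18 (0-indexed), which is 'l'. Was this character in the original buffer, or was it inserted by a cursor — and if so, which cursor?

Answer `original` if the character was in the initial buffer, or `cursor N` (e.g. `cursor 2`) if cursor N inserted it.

After op 1 (add_cursor(7)): buffer="khphmacw" (len 8), cursors c1@0 c2@3 c3@7 c4@7, authorship ........
After op 2 (insert('g')): buffer="gkhpghmacggw" (len 12), cursors c1@1 c2@5 c3@11 c4@11, authorship 1...2....34.
After op 3 (insert('z')): buffer="gzkhpgzhmacggzzw" (len 16), cursors c1@2 c2@7 c3@15 c4@15, authorship 11...22....3434.
After op 4 (insert('a')): buffer="gzakhpgzahmacggzzaaw" (len 20), cursors c1@3 c2@9 c3@19 c4@19, authorship 111...222....343434.
After op 5 (move_right): buffer="gzakhpgzahmacggzzaaw" (len 20), cursors c1@4 c2@10 c3@20 c4@20, authorship 111...222....343434.
After op 6 (delete): buffer="gzahpgzamacggzza" (len 16), cursors c1@3 c2@8 c3@16 c4@16, authorship 111..222...34343
After op 7 (insert('l')): buffer="gzalhpgzalmacggzzall" (len 20), cursors c1@4 c2@10 c3@20 c4@20, authorship 1111..2222...3434334
Authorship (.=original, N=cursor N): 1 1 1 1 . . 2 2 2 2 . . . 3 4 3 4 3 3 4
Index 18: author = 3

Answer: cursor 3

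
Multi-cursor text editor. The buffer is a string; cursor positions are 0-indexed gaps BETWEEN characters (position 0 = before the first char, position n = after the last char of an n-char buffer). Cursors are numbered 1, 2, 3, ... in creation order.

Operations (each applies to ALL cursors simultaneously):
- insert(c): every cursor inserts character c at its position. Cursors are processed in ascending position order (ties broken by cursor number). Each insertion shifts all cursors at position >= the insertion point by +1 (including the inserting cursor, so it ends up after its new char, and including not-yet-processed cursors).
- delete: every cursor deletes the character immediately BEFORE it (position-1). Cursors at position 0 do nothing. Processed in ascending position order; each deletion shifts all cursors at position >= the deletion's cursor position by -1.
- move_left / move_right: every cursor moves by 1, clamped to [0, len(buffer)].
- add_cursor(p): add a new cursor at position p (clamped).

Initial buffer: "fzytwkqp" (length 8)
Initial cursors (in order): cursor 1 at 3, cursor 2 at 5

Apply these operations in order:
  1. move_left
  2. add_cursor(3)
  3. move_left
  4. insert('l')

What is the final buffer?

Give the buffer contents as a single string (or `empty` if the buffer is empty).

Answer: flzlyltwkqp

Derivation:
After op 1 (move_left): buffer="fzytwkqp" (len 8), cursors c1@2 c2@4, authorship ........
After op 2 (add_cursor(3)): buffer="fzytwkqp" (len 8), cursors c1@2 c3@3 c2@4, authorship ........
After op 3 (move_left): buffer="fzytwkqp" (len 8), cursors c1@1 c3@2 c2@3, authorship ........
After op 4 (insert('l')): buffer="flzlyltwkqp" (len 11), cursors c1@2 c3@4 c2@6, authorship .1.3.2.....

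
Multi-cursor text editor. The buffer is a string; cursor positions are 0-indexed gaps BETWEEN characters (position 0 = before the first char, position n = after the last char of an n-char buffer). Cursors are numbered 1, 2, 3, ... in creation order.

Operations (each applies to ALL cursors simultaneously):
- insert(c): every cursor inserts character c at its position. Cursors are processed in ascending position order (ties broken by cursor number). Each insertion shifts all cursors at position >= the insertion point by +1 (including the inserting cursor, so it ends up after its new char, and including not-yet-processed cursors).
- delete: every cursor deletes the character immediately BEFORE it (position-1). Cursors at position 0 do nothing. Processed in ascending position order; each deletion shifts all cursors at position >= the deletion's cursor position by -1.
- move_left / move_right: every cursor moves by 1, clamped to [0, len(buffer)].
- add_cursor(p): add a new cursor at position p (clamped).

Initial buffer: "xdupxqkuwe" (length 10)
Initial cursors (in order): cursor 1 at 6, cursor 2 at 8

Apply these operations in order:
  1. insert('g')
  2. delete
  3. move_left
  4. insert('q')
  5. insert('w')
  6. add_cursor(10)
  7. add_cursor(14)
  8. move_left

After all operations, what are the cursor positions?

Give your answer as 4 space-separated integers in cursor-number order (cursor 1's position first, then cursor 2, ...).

After op 1 (insert('g')): buffer="xdupxqgkugwe" (len 12), cursors c1@7 c2@10, authorship ......1..2..
After op 2 (delete): buffer="xdupxqkuwe" (len 10), cursors c1@6 c2@8, authorship ..........
After op 3 (move_left): buffer="xdupxqkuwe" (len 10), cursors c1@5 c2@7, authorship ..........
After op 4 (insert('q')): buffer="xdupxqqkquwe" (len 12), cursors c1@6 c2@9, authorship .....1..2...
After op 5 (insert('w')): buffer="xdupxqwqkqwuwe" (len 14), cursors c1@7 c2@11, authorship .....11..22...
After op 6 (add_cursor(10)): buffer="xdupxqwqkqwuwe" (len 14), cursors c1@7 c3@10 c2@11, authorship .....11..22...
After op 7 (add_cursor(14)): buffer="xdupxqwqkqwuwe" (len 14), cursors c1@7 c3@10 c2@11 c4@14, authorship .....11..22...
After op 8 (move_left): buffer="xdupxqwqkqwuwe" (len 14), cursors c1@6 c3@9 c2@10 c4@13, authorship .....11..22...

Answer: 6 10 9 13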